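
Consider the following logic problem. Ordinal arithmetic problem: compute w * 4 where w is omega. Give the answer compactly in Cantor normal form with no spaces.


Compute w * 4.
Ordinal * is associative and left-distributive over +, but NOT commutative; for finite n>1, n*w = w but w*n stays w*n.
w * 4 means 4 copies of w concatenated: w*4.
Result = w*4

w*4


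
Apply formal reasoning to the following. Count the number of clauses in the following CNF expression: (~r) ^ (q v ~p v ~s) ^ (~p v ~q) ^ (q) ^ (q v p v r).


A CNF formula is a conjunction of clauses.
Clauses are separated by ^.
Counting the conjuncts: 5 clauses.

5


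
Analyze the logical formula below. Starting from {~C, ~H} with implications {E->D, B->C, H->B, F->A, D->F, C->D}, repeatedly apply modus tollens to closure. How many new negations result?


Initial negated facts: {~C, ~H}
Apply modus tollens to closure:
  ~C and B->C  =>  ~B
Final negated: {~B, ~C, ~H}
New negations: {~B}
Count = 1

1


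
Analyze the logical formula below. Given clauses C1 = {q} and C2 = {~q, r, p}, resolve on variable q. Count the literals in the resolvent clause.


Remove q from C1 and ~q from C2.
C1 remainder: {}
C2 remainder: {r, p}
Union (resolvent): {p, r}
Resolvent has 2 literal(s).

2


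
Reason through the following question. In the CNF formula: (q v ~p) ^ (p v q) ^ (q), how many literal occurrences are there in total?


Counting literals in each clause:
Clause 1: 2 literal(s)
Clause 2: 2 literal(s)
Clause 3: 1 literal(s)
Total = 5

5


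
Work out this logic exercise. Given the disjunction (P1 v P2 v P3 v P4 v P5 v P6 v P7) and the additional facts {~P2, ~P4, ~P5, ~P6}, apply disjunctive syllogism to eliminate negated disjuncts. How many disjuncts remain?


Original disjuncts (7): P1, P2, P3, P4, P5, P6, P7
Negated (eliminate): ~P2, ~P4, ~P5, ~P6
Remaining disjuncts: P1, P3, P7
Count = 7 - 4 = 3

3


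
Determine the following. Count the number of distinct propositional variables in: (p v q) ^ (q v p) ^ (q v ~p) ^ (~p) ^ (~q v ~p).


Identify each variable that appears in the formula.
Variables found: p, q
Count = 2

2


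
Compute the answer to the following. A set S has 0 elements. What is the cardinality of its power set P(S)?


The power set of a set with n elements has 2^n elements.
|P(S)| = 2^0 = 1

1


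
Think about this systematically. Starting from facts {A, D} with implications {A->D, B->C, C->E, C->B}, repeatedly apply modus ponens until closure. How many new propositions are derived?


Initial facts: {A, D}
Apply modus ponens to closure:
  (no implication fires)
Final known: {A, D}
New propositions: {(none)}
Count = 0

0


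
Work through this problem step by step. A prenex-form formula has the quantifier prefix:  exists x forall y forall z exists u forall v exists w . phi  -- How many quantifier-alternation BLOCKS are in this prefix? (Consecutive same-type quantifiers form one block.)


Quantifier-type sequence: E A A E A E  (A=forall, E=exists)
Group into maximal same-type runs:
  Ex1 | Ax2 | Ex1 | Ax1 | Ex1
Number of blocks = 5

5


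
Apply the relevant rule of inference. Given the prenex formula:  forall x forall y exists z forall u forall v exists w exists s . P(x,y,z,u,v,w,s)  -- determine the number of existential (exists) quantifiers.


Quantifier prefix: forall x forall y exists z forall u forall v exists w exists s
Mark each quantifier type:
  U U E U U E E
Universal count = 4, Existential count = 3
Asked for existential (exists) quantifiers: 3

3


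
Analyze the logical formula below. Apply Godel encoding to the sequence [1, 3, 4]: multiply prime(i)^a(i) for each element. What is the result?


Encode each element as an exponent of the corresponding prime:
  2^1 = 2
  3^3 = 27
  5^4 = 625
Product = 2 * 27 * 625 = 33750

33750


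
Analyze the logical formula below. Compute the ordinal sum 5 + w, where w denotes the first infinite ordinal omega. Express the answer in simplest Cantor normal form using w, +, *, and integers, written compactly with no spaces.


Compute 5 + w.
Ordinal + is associative but NOT commutative; for finite n>0, n + w = w but w + n stays w+n.
Any finite left addend is absorbed by w on the right: 5 + w = w.
Result = w

w


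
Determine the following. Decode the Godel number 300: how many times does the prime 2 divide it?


Factorize 300 by dividing by 2 repeatedly.
Division steps: 2 divides 300 exactly 2 time(s).
Exponent of 2 = 2

2


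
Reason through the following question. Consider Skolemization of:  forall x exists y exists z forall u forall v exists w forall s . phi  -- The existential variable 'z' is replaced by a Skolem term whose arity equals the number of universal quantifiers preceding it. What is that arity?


Quantifier prefix: forall x exists y exists z forall u forall v exists w forall s
'z' is existentially quantified at position 3.
Universal variables preceding it: x
Skolem function arity = 1

1


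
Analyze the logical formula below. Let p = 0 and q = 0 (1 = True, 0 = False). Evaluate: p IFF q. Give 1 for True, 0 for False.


p = 0, q = 0
Operation: p IFF q
Evaluate: 0 IFF 0 = 1

1


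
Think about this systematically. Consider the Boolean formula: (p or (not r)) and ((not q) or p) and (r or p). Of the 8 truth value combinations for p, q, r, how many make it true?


Evaluate all 8 assignments for p, q, r:
p=0, q=0, r=0: 0
p=0, q=0, r=1: 0
p=0, q=1, r=0: 0
p=0, q=1, r=1: 0
p=1, q=0, r=0: 1
p=1, q=0, r=1: 1
p=1, q=1, r=0: 1
p=1, q=1, r=1: 1
Satisfying count = 4

4


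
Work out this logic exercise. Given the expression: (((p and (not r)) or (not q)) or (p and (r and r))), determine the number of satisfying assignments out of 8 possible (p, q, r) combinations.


Check all 8 assignments:
p=0, q=0, r=0: 1
p=0, q=0, r=1: 1
p=0, q=1, r=0: 0
p=0, q=1, r=1: 0
p=1, q=0, r=0: 1
p=1, q=0, r=1: 1
p=1, q=1, r=0: 1
p=1, q=1, r=1: 1
Count of True = 6

6


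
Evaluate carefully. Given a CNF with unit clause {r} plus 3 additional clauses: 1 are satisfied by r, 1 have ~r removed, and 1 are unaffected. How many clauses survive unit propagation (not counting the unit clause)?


Satisfied (removed): 1
Shortened (remain): 1
Unchanged (remain): 1
Remaining = 1 + 1 = 2

2


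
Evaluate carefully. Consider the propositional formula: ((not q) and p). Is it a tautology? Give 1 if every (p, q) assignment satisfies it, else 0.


Check all 4 assignments:
p=0, q=0: 0
p=0, q=1: 0
p=1, q=0: 1
p=1, q=1: 0
Satisfying count = 1/4.
Tautology iff count = 4: no.

0


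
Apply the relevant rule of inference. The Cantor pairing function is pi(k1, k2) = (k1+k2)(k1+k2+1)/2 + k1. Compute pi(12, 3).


k1 + k2 = 15
(k1+k2)(k1+k2+1)/2 = 15 * 16 / 2 = 120
pi = 120 + 12 = 132

132


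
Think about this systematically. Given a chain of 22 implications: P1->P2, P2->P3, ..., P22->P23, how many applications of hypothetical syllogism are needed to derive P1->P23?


With 22 implications in a chain connecting 23 propositions:
P1->P2, P2->P3, ..., P22->P23
Steps needed = (number of implications) - 1 = 22 - 1 = 21

21


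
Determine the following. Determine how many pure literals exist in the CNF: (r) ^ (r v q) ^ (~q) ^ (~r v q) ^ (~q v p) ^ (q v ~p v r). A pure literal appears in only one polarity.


Check each variable for pure literal status:
p: mixed (not pure)
q: mixed (not pure)
r: mixed (not pure)
Pure literal count = 0

0


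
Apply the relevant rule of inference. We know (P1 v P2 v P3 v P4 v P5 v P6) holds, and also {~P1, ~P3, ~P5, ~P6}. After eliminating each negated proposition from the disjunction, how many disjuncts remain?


Original disjuncts (6): P1, P2, P3, P4, P5, P6
Negated (eliminate): ~P1, ~P3, ~P5, ~P6
Remaining disjuncts: P2, P4
Count = 6 - 4 = 2

2


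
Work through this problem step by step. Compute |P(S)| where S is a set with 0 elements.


The power set of a set with n elements has 2^n elements.
|P(S)| = 2^0 = 1

1


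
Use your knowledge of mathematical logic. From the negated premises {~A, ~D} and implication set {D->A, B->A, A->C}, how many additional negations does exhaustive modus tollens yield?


Initial negated facts: {~A, ~D}
Apply modus tollens to closure:
  ~A and B->A  =>  ~B
Final negated: {~A, ~B, ~D}
New negations: {~B}
Count = 1

1


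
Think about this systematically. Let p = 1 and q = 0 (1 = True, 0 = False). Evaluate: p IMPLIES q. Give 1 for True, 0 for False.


p = 1, q = 0
Operation: p IMPLIES q
Evaluate: 1 IMPLIES 0 = 0

0


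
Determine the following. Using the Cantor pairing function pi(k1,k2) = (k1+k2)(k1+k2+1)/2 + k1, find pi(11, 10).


k1 + k2 = 21
(k1+k2)(k1+k2+1)/2 = 21 * 22 / 2 = 231
pi = 231 + 11 = 242

242


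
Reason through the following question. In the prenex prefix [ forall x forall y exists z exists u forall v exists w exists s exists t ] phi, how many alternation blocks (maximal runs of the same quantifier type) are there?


Quantifier-type sequence: A A E E A E E E  (A=forall, E=exists)
Group into maximal same-type runs:
  Ax2 | Ex2 | Ax1 | Ex3
Number of blocks = 4

4


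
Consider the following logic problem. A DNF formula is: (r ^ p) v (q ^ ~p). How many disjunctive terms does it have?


A DNF formula is a disjunction of terms (conjunctions).
Terms are separated by v.
Counting the disjuncts: 2 terms.

2


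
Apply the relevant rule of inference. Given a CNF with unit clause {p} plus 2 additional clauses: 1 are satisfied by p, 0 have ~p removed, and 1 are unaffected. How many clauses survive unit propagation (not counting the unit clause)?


Satisfied (removed): 1
Shortened (remain): 0
Unchanged (remain): 1
Remaining = 0 + 1 = 1

1


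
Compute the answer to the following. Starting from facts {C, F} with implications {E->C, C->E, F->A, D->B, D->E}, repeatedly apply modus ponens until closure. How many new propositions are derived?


Initial facts: {C, F}
Apply modus ponens to closure:
  C and C->E  =>  E
  F and F->A  =>  A
Final known: {A, C, E, F}
New propositions: {A, E}
Count = 2

2


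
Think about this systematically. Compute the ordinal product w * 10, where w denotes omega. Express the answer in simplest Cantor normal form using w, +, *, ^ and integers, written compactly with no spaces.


Compute w * 10.
Ordinal * is associative and left-distributive over +, but NOT commutative; for finite n>1, n*w = w but w*n stays w*n.
w * 10 means 10 copies of w concatenated: w*10.
Result = w*10

w*10


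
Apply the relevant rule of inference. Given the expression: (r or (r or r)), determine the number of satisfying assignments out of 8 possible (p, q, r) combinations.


Check all 8 assignments:
p=0, q=0, r=0: 0
p=0, q=0, r=1: 1
p=0, q=1, r=0: 0
p=0, q=1, r=1: 1
p=1, q=0, r=0: 0
p=1, q=0, r=1: 1
p=1, q=1, r=0: 0
p=1, q=1, r=1: 1
Count of True = 4

4


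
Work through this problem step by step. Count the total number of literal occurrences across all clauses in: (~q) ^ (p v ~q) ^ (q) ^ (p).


Counting literals in each clause:
Clause 1: 1 literal(s)
Clause 2: 2 literal(s)
Clause 3: 1 literal(s)
Clause 4: 1 literal(s)
Total = 5

5


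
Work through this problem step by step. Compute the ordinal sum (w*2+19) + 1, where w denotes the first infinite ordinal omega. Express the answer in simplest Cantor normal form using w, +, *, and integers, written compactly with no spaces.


Compute (w*2+19) + 1.
Ordinal + is associative but NOT commutative; for finite n>0, n + w = w but w + n stays w+n.
By associativity: (w*2+19) + 1 = w*2 + (19+1) = w*2+20.
Result = w*2+20

w*2+20


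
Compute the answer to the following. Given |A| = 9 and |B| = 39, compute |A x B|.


The Cartesian product A x B contains all ordered pairs (a, b).
|A x B| = |A| * |B| = 9 * 39 = 351

351


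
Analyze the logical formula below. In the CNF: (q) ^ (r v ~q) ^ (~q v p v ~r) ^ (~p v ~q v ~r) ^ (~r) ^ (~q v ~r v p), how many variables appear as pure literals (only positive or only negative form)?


Check each variable for pure literal status:
p: mixed (not pure)
q: mixed (not pure)
r: mixed (not pure)
Pure literal count = 0

0


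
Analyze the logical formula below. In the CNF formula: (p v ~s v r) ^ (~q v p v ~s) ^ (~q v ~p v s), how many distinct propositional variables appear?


Identify each variable that appears in the formula.
Variables found: p, q, r, s
Count = 4

4


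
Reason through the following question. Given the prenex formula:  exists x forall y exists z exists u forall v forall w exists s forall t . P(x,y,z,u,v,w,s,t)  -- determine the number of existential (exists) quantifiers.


Quantifier prefix: exists x forall y exists z exists u forall v forall w exists s forall t
Mark each quantifier type:
  E U E E U U E U
Universal count = 4, Existential count = 4
Asked for existential (exists) quantifiers: 4

4


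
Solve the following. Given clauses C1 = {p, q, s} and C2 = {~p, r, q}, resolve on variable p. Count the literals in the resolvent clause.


Remove p from C1 and ~p from C2.
C1 remainder: {q, s}
C2 remainder: {r, q}
Union (resolvent): {q, r, s}
Resolvent has 3 literal(s).

3


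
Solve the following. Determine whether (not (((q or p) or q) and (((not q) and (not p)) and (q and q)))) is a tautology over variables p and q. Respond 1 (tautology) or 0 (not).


Check all 4 assignments:
p=0, q=0: 1
p=0, q=1: 1
p=1, q=0: 1
p=1, q=1: 1
Satisfying count = 4/4.
Tautology iff count = 4: yes.

1


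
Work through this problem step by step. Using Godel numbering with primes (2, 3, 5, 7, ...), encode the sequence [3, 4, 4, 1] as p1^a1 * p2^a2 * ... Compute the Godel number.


Encode each element as an exponent of the corresponding prime:
  2^3 = 8
  3^4 = 81
  5^4 = 625
  7^1 = 7
Product = 8 * 81 * 625 * 7 = 2835000

2835000


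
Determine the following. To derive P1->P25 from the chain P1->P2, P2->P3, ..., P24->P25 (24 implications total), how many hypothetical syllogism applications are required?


With 24 implications in a chain connecting 25 propositions:
P1->P2, P2->P3, ..., P24->P25
Steps needed = (number of implications) - 1 = 24 - 1 = 23

23


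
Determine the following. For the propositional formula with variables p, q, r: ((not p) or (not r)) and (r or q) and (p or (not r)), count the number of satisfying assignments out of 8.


Evaluate all 8 assignments for p, q, r:
p=0, q=0, r=0: 0
p=0, q=0, r=1: 0
p=0, q=1, r=0: 1
p=0, q=1, r=1: 0
p=1, q=0, r=0: 0
p=1, q=0, r=1: 0
p=1, q=1, r=0: 1
p=1, q=1, r=1: 0
Satisfying count = 2

2


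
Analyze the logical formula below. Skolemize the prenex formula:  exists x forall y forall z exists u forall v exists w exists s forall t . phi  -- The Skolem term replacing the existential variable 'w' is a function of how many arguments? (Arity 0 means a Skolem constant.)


Quantifier prefix: exists x forall y forall z exists u forall v exists w exists s forall t
'w' is existentially quantified at position 6.
Universal variables preceding it: y, z, v
Skolem function arity = 3

3


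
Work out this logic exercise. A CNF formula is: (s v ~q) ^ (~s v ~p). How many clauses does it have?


A CNF formula is a conjunction of clauses.
Clauses are separated by ^.
Counting the conjuncts: 2 clauses.

2


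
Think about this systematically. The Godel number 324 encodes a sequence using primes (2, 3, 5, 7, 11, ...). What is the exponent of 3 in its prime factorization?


Factorize 324 by dividing by 3 repeatedly.
Division steps: 3 divides 324 exactly 4 time(s).
Exponent of 3 = 4

4


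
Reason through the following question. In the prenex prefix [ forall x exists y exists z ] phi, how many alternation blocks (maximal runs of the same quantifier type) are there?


Quantifier-type sequence: A E E  (A=forall, E=exists)
Group into maximal same-type runs:
  Ax1 | Ex2
Number of blocks = 2

2


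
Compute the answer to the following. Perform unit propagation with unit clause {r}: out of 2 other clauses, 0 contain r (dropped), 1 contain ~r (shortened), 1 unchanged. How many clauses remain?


Satisfied (removed): 0
Shortened (remain): 1
Unchanged (remain): 1
Remaining = 1 + 1 = 2

2


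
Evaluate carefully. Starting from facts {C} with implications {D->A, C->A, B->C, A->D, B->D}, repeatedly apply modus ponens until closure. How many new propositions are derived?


Initial facts: {C}
Apply modus ponens to closure:
  C and C->A  =>  A
  A and A->D  =>  D
Final known: {A, C, D}
New propositions: {A, D}
Count = 2

2


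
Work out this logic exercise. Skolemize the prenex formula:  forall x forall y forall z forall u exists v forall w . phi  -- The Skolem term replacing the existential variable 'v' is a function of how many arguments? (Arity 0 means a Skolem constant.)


Quantifier prefix: forall x forall y forall z forall u exists v forall w
'v' is existentially quantified at position 5.
Universal variables preceding it: x, y, z, u
Skolem function arity = 4

4


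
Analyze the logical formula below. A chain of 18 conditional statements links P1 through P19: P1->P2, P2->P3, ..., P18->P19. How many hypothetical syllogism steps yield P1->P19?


With 18 implications in a chain connecting 19 propositions:
P1->P2, P2->P3, ..., P18->P19
Steps needed = (number of implications) - 1 = 18 - 1 = 17

17


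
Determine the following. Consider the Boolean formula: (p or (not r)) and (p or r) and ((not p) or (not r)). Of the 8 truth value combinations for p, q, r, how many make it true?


Evaluate all 8 assignments for p, q, r:
p=0, q=0, r=0: 0
p=0, q=0, r=1: 0
p=0, q=1, r=0: 0
p=0, q=1, r=1: 0
p=1, q=0, r=0: 1
p=1, q=0, r=1: 0
p=1, q=1, r=0: 1
p=1, q=1, r=1: 0
Satisfying count = 2

2


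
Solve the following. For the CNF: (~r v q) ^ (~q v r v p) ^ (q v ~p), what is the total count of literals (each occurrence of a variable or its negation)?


Counting literals in each clause:
Clause 1: 2 literal(s)
Clause 2: 3 literal(s)
Clause 3: 2 literal(s)
Total = 7

7


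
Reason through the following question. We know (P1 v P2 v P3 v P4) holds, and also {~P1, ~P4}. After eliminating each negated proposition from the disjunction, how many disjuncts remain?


Original disjuncts (4): P1, P2, P3, P4
Negated (eliminate): ~P1, ~P4
Remaining disjuncts: P2, P3
Count = 4 - 2 = 2

2


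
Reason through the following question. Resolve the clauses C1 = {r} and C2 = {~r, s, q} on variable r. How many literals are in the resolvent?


Remove r from C1 and ~r from C2.
C1 remainder: {}
C2 remainder: {s, q}
Union (resolvent): {q, s}
Resolvent has 2 literal(s).

2


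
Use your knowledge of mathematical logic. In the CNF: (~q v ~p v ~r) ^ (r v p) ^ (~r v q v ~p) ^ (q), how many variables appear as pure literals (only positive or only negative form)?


Check each variable for pure literal status:
p: mixed (not pure)
q: mixed (not pure)
r: mixed (not pure)
Pure literal count = 0

0


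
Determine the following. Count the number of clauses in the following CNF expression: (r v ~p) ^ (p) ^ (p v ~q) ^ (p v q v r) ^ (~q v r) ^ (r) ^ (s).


A CNF formula is a conjunction of clauses.
Clauses are separated by ^.
Counting the conjuncts: 7 clauses.

7


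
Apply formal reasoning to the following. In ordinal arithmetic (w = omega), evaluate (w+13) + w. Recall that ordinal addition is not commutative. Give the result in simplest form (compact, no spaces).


Compute (w+13) + w.
Ordinal + is associative but NOT commutative; for finite n>0, n + w = w but w + n stays w+n.
(w+13) + w = w + (13+w) = w + w = w*2 (the finite tail 13 is absorbed by the right w).
Result = w*2

w*2


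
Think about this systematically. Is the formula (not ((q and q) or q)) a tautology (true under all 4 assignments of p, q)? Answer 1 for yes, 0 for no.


Check all 4 assignments:
p=0, q=0: 1
p=0, q=1: 0
p=1, q=0: 1
p=1, q=1: 0
Satisfying count = 2/4.
Tautology iff count = 4: no.

0


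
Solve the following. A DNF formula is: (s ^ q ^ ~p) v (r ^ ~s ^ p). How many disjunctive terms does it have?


A DNF formula is a disjunction of terms (conjunctions).
Terms are separated by v.
Counting the disjuncts: 2 terms.

2


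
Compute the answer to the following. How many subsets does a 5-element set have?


The power set of a set with n elements has 2^n elements.
|P(S)| = 2^5 = 32

32


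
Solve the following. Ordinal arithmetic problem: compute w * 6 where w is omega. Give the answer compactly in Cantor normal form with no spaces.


Compute w * 6.
Ordinal * is associative and left-distributive over +, but NOT commutative; for finite n>1, n*w = w but w*n stays w*n.
w * 6 means 6 copies of w concatenated: w*6.
Result = w*6

w*6


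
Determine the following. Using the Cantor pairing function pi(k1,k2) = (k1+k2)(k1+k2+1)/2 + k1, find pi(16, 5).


k1 + k2 = 21
(k1+k2)(k1+k2+1)/2 = 21 * 22 / 2 = 231
pi = 231 + 16 = 247

247


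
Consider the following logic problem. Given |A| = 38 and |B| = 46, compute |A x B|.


The Cartesian product A x B contains all ordered pairs (a, b).
|A x B| = |A| * |B| = 38 * 46 = 1748

1748


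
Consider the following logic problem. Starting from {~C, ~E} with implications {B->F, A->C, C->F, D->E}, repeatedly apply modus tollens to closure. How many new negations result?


Initial negated facts: {~C, ~E}
Apply modus tollens to closure:
  ~C and A->C  =>  ~A
  ~E and D->E  =>  ~D
Final negated: {~A, ~C, ~D, ~E}
New negations: {~A, ~D}
Count = 2

2


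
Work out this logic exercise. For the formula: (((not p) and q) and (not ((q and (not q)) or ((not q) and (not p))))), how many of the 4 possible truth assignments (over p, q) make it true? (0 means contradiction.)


Check all 4 assignments:
p=0, q=0: 0
p=0, q=1: 1
p=1, q=0: 0
p=1, q=1: 0
Count of True = 1

1


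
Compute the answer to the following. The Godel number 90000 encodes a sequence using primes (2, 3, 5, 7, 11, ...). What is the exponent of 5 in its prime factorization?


Factorize 90000 by dividing by 5 repeatedly.
Division steps: 5 divides 90000 exactly 4 time(s).
Exponent of 5 = 4

4


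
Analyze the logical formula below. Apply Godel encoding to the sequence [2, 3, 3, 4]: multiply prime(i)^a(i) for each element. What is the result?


Encode each element as an exponent of the corresponding prime:
  2^2 = 4
  3^3 = 27
  5^3 = 125
  7^4 = 2401
Product = 4 * 27 * 125 * 2401 = 32413500

32413500


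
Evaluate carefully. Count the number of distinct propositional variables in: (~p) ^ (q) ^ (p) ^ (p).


Identify each variable that appears in the formula.
Variables found: p, q
Count = 2

2


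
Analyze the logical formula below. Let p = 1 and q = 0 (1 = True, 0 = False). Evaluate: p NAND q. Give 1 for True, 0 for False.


p = 1, q = 0
Operation: p NAND q
Evaluate: 1 NAND 0 = 1

1


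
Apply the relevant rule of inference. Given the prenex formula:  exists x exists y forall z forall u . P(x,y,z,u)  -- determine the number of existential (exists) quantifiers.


Quantifier prefix: exists x exists y forall z forall u
Mark each quantifier type:
  E E U U
Universal count = 2, Existential count = 2
Asked for existential (exists) quantifiers: 2

2


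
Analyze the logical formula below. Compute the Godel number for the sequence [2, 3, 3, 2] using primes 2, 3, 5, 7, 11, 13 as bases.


Encode each element as an exponent of the corresponding prime:
  2^2 = 4
  3^3 = 27
  5^3 = 125
  7^2 = 49
Product = 4 * 27 * 125 * 49 = 661500

661500


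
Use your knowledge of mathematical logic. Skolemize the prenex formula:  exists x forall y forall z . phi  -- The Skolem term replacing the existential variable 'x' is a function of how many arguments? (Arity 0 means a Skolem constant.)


Quantifier prefix: exists x forall y forall z
'x' is existentially quantified at position 1.
No universal quantifiers precede it.
Skolem function arity = 0 (a Skolem constant)

0


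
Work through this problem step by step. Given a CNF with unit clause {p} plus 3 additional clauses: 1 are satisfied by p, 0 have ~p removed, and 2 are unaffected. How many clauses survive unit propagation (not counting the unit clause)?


Satisfied (removed): 1
Shortened (remain): 0
Unchanged (remain): 2
Remaining = 0 + 2 = 2

2


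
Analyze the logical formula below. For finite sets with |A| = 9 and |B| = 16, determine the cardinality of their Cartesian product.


The Cartesian product A x B contains all ordered pairs (a, b).
|A x B| = |A| * |B| = 9 * 16 = 144

144


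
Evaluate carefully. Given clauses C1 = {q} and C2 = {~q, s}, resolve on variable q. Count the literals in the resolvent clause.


Remove q from C1 and ~q from C2.
C1 remainder: {}
C2 remainder: {s}
Union (resolvent): {s}
Resolvent has 1 literal(s).

1


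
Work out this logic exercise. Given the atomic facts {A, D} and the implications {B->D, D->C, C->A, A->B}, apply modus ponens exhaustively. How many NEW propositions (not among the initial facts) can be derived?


Initial facts: {A, D}
Apply modus ponens to closure:
  D and D->C  =>  C
  A and A->B  =>  B
Final known: {A, B, C, D}
New propositions: {B, C}
Count = 2

2


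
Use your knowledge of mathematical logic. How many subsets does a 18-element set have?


The power set of a set with n elements has 2^n elements.
|P(S)| = 2^18 = 262144

262144


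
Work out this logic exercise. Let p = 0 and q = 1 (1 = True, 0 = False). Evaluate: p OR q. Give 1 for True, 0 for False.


p = 0, q = 1
Operation: p OR q
Evaluate: 0 OR 1 = 1

1


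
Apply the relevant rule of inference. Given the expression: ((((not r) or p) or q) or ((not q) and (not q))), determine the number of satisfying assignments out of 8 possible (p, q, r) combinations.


Check all 8 assignments:
p=0, q=0, r=0: 1
p=0, q=0, r=1: 1
p=0, q=1, r=0: 1
p=0, q=1, r=1: 1
p=1, q=0, r=0: 1
p=1, q=0, r=1: 1
p=1, q=1, r=0: 1
p=1, q=1, r=1: 1
Count of True = 8

8


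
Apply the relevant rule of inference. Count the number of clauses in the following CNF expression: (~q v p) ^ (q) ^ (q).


A CNF formula is a conjunction of clauses.
Clauses are separated by ^.
Counting the conjuncts: 3 clauses.

3


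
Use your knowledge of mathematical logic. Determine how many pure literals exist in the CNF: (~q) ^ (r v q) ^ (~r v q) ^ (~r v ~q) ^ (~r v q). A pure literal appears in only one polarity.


Check each variable for pure literal status:
p: absent (not pure)
q: mixed (not pure)
r: mixed (not pure)
Pure literal count = 0

0


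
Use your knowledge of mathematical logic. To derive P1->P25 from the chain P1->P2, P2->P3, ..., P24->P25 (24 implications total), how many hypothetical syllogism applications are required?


With 24 implications in a chain connecting 25 propositions:
P1->P2, P2->P3, ..., P24->P25
Steps needed = (number of implications) - 1 = 24 - 1 = 23

23


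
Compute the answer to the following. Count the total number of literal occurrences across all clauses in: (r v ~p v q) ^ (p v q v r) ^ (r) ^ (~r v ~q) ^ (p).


Counting literals in each clause:
Clause 1: 3 literal(s)
Clause 2: 3 literal(s)
Clause 3: 1 literal(s)
Clause 4: 2 literal(s)
Clause 5: 1 literal(s)
Total = 10

10


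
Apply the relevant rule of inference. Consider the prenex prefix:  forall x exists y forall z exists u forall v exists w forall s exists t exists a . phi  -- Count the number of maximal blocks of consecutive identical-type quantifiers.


Quantifier-type sequence: A E A E A E A E E  (A=forall, E=exists)
Group into maximal same-type runs:
  Ax1 | Ex1 | Ax1 | Ex1 | Ax1 | Ex1 | Ax1 | Ex2
Number of blocks = 8

8


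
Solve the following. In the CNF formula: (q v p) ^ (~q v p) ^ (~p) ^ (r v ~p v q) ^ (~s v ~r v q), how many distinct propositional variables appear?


Identify each variable that appears in the formula.
Variables found: p, q, r, s
Count = 4

4


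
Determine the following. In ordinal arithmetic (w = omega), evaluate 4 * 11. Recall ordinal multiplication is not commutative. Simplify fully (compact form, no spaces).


Compute 4 * 11.
Ordinal * is associative and left-distributive over +, but NOT commutative; for finite n>1, n*w = w but w*n stays w*n.
Both finite; ordinal * agrees with natural *: 4 * 11 = 44.
Result = 44

44


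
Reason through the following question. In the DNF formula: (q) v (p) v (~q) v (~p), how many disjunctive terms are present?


A DNF formula is a disjunction of terms (conjunctions).
Terms are separated by v.
Counting the disjuncts: 4 terms.

4


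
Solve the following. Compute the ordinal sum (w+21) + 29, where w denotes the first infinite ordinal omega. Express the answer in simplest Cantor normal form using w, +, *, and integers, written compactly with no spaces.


Compute (w+21) + 29.
Ordinal + is associative but NOT commutative; for finite n>0, n + w = w but w + n stays w+n.
By associativity: (w+21) + 29 = w + (21+29) = w+50.
Result = w+50

w+50


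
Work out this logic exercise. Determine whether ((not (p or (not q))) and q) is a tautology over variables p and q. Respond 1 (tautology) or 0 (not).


Check all 4 assignments:
p=0, q=0: 0
p=0, q=1: 1
p=1, q=0: 0
p=1, q=1: 0
Satisfying count = 1/4.
Tautology iff count = 4: no.

0


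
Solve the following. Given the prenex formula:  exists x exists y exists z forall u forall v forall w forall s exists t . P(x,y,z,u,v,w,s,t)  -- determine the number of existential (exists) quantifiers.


Quantifier prefix: exists x exists y exists z forall u forall v forall w forall s exists t
Mark each quantifier type:
  E E E U U U U E
Universal count = 4, Existential count = 4
Asked for existential (exists) quantifiers: 4

4


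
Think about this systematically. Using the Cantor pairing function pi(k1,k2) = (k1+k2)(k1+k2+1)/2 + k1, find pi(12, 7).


k1 + k2 = 19
(k1+k2)(k1+k2+1)/2 = 19 * 20 / 2 = 190
pi = 190 + 12 = 202

202


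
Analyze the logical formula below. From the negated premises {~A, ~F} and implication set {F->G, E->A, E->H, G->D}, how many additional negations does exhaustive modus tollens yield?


Initial negated facts: {~A, ~F}
Apply modus tollens to closure:
  ~A and E->A  =>  ~E
Final negated: {~A, ~E, ~F}
New negations: {~E}
Count = 1

1


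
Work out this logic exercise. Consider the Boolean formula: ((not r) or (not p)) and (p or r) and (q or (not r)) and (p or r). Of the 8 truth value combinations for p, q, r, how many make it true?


Evaluate all 8 assignments for p, q, r:
p=0, q=0, r=0: 0
p=0, q=0, r=1: 0
p=0, q=1, r=0: 0
p=0, q=1, r=1: 1
p=1, q=0, r=0: 1
p=1, q=0, r=1: 0
p=1, q=1, r=0: 1
p=1, q=1, r=1: 0
Satisfying count = 3

3


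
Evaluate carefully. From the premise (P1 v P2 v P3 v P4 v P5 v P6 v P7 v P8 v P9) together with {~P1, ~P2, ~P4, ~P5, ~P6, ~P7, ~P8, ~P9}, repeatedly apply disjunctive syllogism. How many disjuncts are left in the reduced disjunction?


Original disjuncts (9): P1, P2, P3, P4, P5, P6, P7, P8, P9
Negated (eliminate): ~P1, ~P2, ~P4, ~P5, ~P6, ~P7, ~P8, ~P9
Remaining disjuncts: P3
Count = 9 - 8 = 1

1


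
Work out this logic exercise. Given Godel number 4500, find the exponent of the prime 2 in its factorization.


Factorize 4500 by dividing by 2 repeatedly.
Division steps: 2 divides 4500 exactly 2 time(s).
Exponent of 2 = 2

2


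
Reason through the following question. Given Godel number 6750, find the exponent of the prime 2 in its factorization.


Factorize 6750 by dividing by 2 repeatedly.
Division steps: 2 divides 6750 exactly 1 time(s).
Exponent of 2 = 1

1


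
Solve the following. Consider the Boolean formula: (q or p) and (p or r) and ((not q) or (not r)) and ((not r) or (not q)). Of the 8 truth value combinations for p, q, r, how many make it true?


Evaluate all 8 assignments for p, q, r:
p=0, q=0, r=0: 0
p=0, q=0, r=1: 0
p=0, q=1, r=0: 0
p=0, q=1, r=1: 0
p=1, q=0, r=0: 1
p=1, q=0, r=1: 1
p=1, q=1, r=0: 1
p=1, q=1, r=1: 0
Satisfying count = 3

3


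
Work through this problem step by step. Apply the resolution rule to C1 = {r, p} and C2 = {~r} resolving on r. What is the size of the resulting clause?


Remove r from C1 and ~r from C2.
C1 remainder: {p}
C2 remainder: {}
Union (resolvent): {p}
Resolvent has 1 literal(s).

1


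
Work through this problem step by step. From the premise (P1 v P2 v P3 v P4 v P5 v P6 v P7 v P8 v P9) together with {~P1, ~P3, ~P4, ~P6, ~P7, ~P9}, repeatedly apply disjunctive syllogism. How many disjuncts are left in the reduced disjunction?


Original disjuncts (9): P1, P2, P3, P4, P5, P6, P7, P8, P9
Negated (eliminate): ~P1, ~P3, ~P4, ~P6, ~P7, ~P9
Remaining disjuncts: P2, P5, P8
Count = 9 - 6 = 3

3


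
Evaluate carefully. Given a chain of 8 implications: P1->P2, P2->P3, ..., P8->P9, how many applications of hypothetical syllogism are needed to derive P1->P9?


With 8 implications in a chain connecting 9 propositions:
P1->P2, P2->P3, ..., P8->P9
Steps needed = (number of implications) - 1 = 8 - 1 = 7

7


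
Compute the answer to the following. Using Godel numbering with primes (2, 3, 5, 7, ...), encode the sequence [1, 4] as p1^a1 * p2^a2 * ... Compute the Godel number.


Encode each element as an exponent of the corresponding prime:
  2^1 = 2
  3^4 = 81
Product = 2 * 81 = 162

162


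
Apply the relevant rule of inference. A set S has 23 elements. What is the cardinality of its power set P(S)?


The power set of a set with n elements has 2^n elements.
|P(S)| = 2^23 = 8388608

8388608


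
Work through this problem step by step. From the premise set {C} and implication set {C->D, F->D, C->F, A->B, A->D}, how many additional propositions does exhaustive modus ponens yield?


Initial facts: {C}
Apply modus ponens to closure:
  C and C->D  =>  D
  C and C->F  =>  F
Final known: {C, D, F}
New propositions: {D, F}
Count = 2

2


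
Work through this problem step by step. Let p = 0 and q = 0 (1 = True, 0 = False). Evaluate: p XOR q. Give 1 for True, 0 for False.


p = 0, q = 0
Operation: p XOR q
Evaluate: 0 XOR 0 = 0

0


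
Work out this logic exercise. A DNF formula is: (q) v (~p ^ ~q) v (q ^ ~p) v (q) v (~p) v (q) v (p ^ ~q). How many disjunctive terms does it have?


A DNF formula is a disjunction of terms (conjunctions).
Terms are separated by v.
Counting the disjuncts: 7 terms.

7


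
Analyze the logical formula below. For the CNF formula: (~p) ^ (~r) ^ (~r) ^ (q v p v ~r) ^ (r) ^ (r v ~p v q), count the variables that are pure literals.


Check each variable for pure literal status:
p: mixed (not pure)
q: pure positive
r: mixed (not pure)
Pure literal count = 1

1


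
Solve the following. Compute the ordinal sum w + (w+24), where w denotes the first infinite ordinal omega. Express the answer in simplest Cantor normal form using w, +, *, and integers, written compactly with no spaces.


Compute w + (w+24).
Ordinal + is associative but NOT commutative; for finite n>0, n + w = w but w + n stays w+n.
w + (w+24) = (w+w) + 24 = w*2+24.
Result = w*2+24

w*2+24


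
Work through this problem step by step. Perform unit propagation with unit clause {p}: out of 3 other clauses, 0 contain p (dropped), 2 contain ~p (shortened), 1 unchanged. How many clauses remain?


Satisfied (removed): 0
Shortened (remain): 2
Unchanged (remain): 1
Remaining = 2 + 1 = 3

3


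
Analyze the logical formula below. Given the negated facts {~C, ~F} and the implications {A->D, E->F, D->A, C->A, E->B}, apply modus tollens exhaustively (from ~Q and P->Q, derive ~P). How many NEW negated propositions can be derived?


Initial negated facts: {~C, ~F}
Apply modus tollens to closure:
  ~F and E->F  =>  ~E
Final negated: {~C, ~E, ~F}
New negations: {~E}
Count = 1

1


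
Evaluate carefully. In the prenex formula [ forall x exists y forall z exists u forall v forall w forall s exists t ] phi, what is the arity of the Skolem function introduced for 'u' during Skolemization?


Quantifier prefix: forall x exists y forall z exists u forall v forall w forall s exists t
'u' is existentially quantified at position 4.
Universal variables preceding it: x, z
Skolem function arity = 2

2


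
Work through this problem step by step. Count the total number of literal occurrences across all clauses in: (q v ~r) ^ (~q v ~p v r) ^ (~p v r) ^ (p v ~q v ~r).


Counting literals in each clause:
Clause 1: 2 literal(s)
Clause 2: 3 literal(s)
Clause 3: 2 literal(s)
Clause 4: 3 literal(s)
Total = 10

10


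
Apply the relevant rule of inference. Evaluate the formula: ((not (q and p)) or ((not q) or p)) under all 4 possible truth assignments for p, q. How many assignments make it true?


Check all 4 assignments:
p=0, q=0: 1
p=0, q=1: 1
p=1, q=0: 1
p=1, q=1: 1
Count of True = 4

4


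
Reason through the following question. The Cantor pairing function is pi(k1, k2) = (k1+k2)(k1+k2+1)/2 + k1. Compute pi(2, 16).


k1 + k2 = 18
(k1+k2)(k1+k2+1)/2 = 18 * 19 / 2 = 171
pi = 171 + 2 = 173

173


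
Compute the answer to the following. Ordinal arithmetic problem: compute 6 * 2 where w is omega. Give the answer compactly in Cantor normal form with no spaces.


Compute 6 * 2.
Ordinal * is associative and left-distributive over +, but NOT commutative; for finite n>1, n*w = w but w*n stays w*n.
Both finite; ordinal * agrees with natural *: 6 * 2 = 12.
Result = 12

12


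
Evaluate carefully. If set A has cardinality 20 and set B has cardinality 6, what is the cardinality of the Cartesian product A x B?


The Cartesian product A x B contains all ordered pairs (a, b).
|A x B| = |A| * |B| = 20 * 6 = 120

120


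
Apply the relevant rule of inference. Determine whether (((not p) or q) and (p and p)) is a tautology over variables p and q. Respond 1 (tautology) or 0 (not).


Check all 4 assignments:
p=0, q=0: 0
p=0, q=1: 0
p=1, q=0: 0
p=1, q=1: 1
Satisfying count = 1/4.
Tautology iff count = 4: no.

0


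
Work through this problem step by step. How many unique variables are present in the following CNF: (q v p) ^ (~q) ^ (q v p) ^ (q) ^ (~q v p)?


Identify each variable that appears in the formula.
Variables found: p, q
Count = 2

2


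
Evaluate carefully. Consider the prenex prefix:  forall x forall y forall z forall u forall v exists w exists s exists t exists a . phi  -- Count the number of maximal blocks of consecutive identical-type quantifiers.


Quantifier-type sequence: A A A A A E E E E  (A=forall, E=exists)
Group into maximal same-type runs:
  Ax5 | Ex4
Number of blocks = 2

2


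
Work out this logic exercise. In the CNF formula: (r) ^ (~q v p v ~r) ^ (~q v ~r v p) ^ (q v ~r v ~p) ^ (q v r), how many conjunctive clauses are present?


A CNF formula is a conjunction of clauses.
Clauses are separated by ^.
Counting the conjuncts: 5 clauses.

5


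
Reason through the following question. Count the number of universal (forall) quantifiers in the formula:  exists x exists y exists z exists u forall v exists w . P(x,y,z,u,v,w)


Quantifier prefix: exists x exists y exists z exists u forall v exists w
Mark each quantifier type:
  E E E E U E
Universal count = 1, Existential count = 5
Asked for universal (forall) quantifiers: 1

1


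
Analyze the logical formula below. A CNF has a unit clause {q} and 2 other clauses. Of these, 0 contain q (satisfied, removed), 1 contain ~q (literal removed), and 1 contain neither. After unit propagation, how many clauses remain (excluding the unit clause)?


Satisfied (removed): 0
Shortened (remain): 1
Unchanged (remain): 1
Remaining = 1 + 1 = 2

2


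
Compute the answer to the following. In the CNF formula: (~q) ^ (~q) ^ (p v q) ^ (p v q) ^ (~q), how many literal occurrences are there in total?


Counting literals in each clause:
Clause 1: 1 literal(s)
Clause 2: 1 literal(s)
Clause 3: 2 literal(s)
Clause 4: 2 literal(s)
Clause 5: 1 literal(s)
Total = 7

7


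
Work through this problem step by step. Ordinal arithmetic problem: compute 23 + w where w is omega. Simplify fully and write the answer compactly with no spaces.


Compute 23 + w.
Ordinal + is associative but NOT commutative; for finite n>0, n + w = w but w + n stays w+n.
Any finite left addend is absorbed by w on the right: 23 + w = w.
Result = w

w
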